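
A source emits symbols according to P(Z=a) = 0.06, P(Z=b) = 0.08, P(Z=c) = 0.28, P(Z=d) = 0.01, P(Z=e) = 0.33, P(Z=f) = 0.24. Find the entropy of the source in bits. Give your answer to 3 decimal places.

H(Z) = −Σ p·log₂ p.
  −(0.06)·log₂(0.06) = 0.2435
  −(0.08)·log₂(0.08) = 0.2915
  −(0.28)·log₂(0.28) = 0.5142
  −(0.01)·log₂(0.01) = 0.0664
  −(0.33)·log₂(0.33) = 0.5278
  −(0.24)·log₂(0.24) = 0.4941
Sum: 0.2435 + 0.2915 + 0.5142 + 0.0664 + 0.5278 + 0.4941 = 2.138 bits.

2.138 bits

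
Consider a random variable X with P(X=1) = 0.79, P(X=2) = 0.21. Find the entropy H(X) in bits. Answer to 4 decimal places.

0.7415 bits

H(X) = −Σ p·log₂ p.
  −(0.79)·log₂(0.79) = 0.26866
  −(0.21)·log₂(0.21) = 0.47282
Sum: 0.26866 + 0.47282 = 0.7415 bits.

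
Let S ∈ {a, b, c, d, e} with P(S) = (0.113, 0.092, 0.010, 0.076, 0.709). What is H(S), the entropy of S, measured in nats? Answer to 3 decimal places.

0.952 nats

H(S) = −Σ p·ln p.
  −(0.113)·ln(0.113) = 0.2464
  −(0.092)·ln(0.092) = 0.2195
  −(0.010)·ln(0.010) = 0.0461
  −(0.076)·ln(0.076) = 0.1959
  −(0.709)·ln(0.709) = 0.2438
Sum: 0.2464 + 0.2195 + 0.0461 + 0.1959 + 0.2438 = 0.952 nats.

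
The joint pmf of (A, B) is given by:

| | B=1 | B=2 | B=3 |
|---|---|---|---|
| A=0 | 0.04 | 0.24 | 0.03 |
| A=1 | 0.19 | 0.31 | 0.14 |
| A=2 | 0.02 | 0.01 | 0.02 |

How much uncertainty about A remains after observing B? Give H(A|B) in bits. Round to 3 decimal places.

1.076 bits

Marginals: p(A) = (0.3100, 0.6400, 0.0500), p(B) = (0.2500, 0.5600, 0.1900).
H(A|B) = Σ p(B) · H(A|B=·).
  B=1: p=0.2500, H(A|B=1) = 1.0154
  B=2: p=0.5600, H(A|B=2) = 1.0999
  B=3: p=0.1900, H(A|B=3) = 1.0870
Weighted sum = 1.076 bits.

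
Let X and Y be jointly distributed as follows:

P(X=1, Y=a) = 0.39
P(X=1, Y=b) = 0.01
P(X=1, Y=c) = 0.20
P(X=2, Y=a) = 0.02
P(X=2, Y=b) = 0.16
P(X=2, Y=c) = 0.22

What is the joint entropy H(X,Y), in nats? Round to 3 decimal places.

1.440 nats

H(X,Y) = −Σ p(x,y)·ln p(x,y) over all 6 cells.
  cell (1,a): −0.39·ln0.39 = 0.3672
  cell (1,b): −0.01·ln0.01 = 0.0461
  cell (1,c): −0.20·ln0.20 = 0.3219
  cell (2,a): −0.02·ln0.02 = 0.0782
  cell (2,b): −0.16·ln0.16 = 0.2932
  cell (2,c): −0.22·ln0.22 = 0.3331
Sum = 1.440 nats.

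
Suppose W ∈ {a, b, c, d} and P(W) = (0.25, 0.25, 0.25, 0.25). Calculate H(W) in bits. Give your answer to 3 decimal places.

2.000 bits

H(W) = −Σ p·log₂ p.
  −(0.25)·log₂(0.25) = 0.5000
  −(0.25)·log₂(0.25) = 0.5000
  −(0.25)·log₂(0.25) = 0.5000
  −(0.25)·log₂(0.25) = 0.5000
Sum: 0.5000 + 0.5000 + 0.5000 + 0.5000 = 2.000 bits.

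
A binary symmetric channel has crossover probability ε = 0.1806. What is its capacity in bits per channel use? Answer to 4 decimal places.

0.3186 bits

Binary symmetric channel: C = 1 − h₂(ε) where h₂ is the binary entropy function.
h₂(0.1806) = −0.1806·log₂0.1806 − 0.8194·log₂0.8194 = 0.6814.
C = 1 − 0.6814 = 0.3186 bits per channel use.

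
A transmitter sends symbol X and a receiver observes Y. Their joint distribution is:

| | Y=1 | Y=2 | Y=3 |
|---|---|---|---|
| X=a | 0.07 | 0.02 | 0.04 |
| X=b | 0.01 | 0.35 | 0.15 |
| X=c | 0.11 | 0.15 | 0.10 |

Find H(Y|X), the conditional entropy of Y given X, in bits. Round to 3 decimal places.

Chain rule: H(Y|X) = H(X,Y) − H(X).
Marginals: p(X) = (0.1300, 0.5100, 0.3600), p(Y) = (0.1900, 0.5200, 0.2900).
H(X,Y) = 2.6673 bits; H(X) = 1.4087 bits.
H(Y|X) = 2.6673 − 1.4087 = 1.259 bits.

1.259 bits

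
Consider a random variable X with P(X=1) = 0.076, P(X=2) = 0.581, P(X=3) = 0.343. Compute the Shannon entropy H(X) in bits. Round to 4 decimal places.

1.2672 bits

H(X) = −Σ p·log₂ p.
  −(0.076)·log₂(0.076) = 0.28256
  −(0.581)·log₂(0.581) = 0.45515
  −(0.343)·log₂(0.343) = 0.52950
Sum: 0.28256 + 0.45515 + 0.52950 = 1.2672 bits.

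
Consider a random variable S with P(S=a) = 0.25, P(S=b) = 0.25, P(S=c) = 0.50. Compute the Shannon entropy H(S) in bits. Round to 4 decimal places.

H(S) = −Σ p·log₂ p.
  −(0.25)·log₂(0.25) = 0.50000
  −(0.25)·log₂(0.25) = 0.50000
  −(0.50)·log₂(0.50) = 0.50000
Sum: 0.50000 + 0.50000 + 0.50000 = 1.5000 bits.

1.5000 bits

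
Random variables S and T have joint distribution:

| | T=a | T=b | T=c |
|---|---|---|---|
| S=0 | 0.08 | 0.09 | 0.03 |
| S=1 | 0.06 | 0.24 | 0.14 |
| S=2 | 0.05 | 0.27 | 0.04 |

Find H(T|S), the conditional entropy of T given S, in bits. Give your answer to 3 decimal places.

1.286 bits

Chain rule: H(T|S) = H(S,T) − H(S).
Marginals: p(S) = (0.2000, 0.4400, 0.3600), p(T) = (0.1900, 0.6000, 0.2100).
H(S,T) = 2.8026 bits; H(S) = 1.5161 bits.
H(T|S) = 2.8026 − 1.5161 = 1.286 bits.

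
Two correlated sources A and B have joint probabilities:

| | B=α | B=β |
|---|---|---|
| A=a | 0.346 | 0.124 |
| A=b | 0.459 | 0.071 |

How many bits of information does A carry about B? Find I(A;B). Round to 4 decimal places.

Marginals: p(A) = (0.4700, 0.5300), p(B) = (0.8050, 0.1950).
I(A;B) = H(A) + H(B) − H(A,B).
H(A) = 0.9974, H(B) = 0.7118, H(A,B) = 1.6898.
I(A;B) = 0.9974 + 0.7118 − 1.6898 = 0.0194 bits.

0.0194 bits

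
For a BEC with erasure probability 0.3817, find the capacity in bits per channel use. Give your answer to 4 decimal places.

0.6183 bits

Binary erasure channel: capacity C = 1 − ε.
C = 1 − 0.3817 = 0.6183 bits per channel use.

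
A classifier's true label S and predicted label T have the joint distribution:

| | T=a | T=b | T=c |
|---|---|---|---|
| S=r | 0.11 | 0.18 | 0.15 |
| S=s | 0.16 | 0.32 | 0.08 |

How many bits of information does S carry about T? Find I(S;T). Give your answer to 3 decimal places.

Marginals: p(S) = (0.4400, 0.5600), p(T) = (0.2700, 0.5000, 0.2300).
I(S;T) = Σ p(x,y)·log₂[p(x,y)/(p(x)p(y))].
  (r,a): 0.11·log₂(0.9259) = -0.0122
  (r,b): 0.18·log₂(0.8182) = -0.0521
  (r,c): 0.15·log₂(1.4822) = 0.0852
  (s,a): 0.16·log₂(1.0582) = 0.0131
  (s,b): 0.32·log₂(1.1429) = 0.0616
  (s,c): 0.08·log₂(0.6211) = -0.0550
Sum = 0.041 bits.

0.041 bits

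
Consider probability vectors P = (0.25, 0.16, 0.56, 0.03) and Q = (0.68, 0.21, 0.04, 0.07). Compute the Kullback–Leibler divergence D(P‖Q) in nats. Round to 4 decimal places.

1.1588 nats

D(P‖Q) = Σ p·ln(p/q).
  0.25·ln(0.25/0.68) = -0.25016
  0.16·ln(0.16/0.21) = -0.04351
  0.56·ln(0.56/0.04) = 1.47787
  0.03·ln(0.03/0.07) = -0.02542
D(P‖Q) = 1.1588 nats.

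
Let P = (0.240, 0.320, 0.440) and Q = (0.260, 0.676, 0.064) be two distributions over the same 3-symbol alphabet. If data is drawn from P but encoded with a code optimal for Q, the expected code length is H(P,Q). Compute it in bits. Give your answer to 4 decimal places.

2.3921 bits

H(P,Q) = −Σ p·log₂ q.
  −0.240·log₂(0.260) = 0.46642
  −0.320·log₂(0.676) = 0.18077
  −0.440·log₂(0.064) = 1.74495
H(P,Q) = 2.3921 bits.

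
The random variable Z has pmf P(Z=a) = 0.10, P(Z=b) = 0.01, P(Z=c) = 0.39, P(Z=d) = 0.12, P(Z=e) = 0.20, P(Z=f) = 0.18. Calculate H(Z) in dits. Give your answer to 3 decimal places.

0.664 dits

H(Z) = −Σ p·log₁₀ p.
  −(0.10)·log₁₀(0.10) = 0.1000
  −(0.01)·log₁₀(0.01) = 0.0200
  −(0.39)·log₁₀(0.39) = 0.1595
  −(0.12)·log₁₀(0.12) = 0.1105
  −(0.20)·log₁₀(0.20) = 0.1398
  −(0.18)·log₁₀(0.18) = 0.1341
Sum: 0.1000 + 0.0200 + 0.1595 + 0.1105 + 0.1398 + 0.1341 = 0.664 dits.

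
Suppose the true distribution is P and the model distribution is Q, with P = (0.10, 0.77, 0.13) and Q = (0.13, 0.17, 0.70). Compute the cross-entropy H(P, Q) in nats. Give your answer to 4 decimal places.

H(P,Q) = −Σ p·ln q.
  −0.10·ln(0.13) = 0.20402
  −0.77·ln(0.17) = 1.36441
  −0.13·ln(0.70) = 0.04637
H(P,Q) = 1.6148 nats.

1.6148 nats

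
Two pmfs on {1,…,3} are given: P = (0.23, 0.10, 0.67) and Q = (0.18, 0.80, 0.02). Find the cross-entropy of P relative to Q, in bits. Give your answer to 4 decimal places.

H(P,Q) = −Σ p·log₂ q.
  −0.23·log₂(0.18) = 0.56900
  −0.10·log₂(0.80) = 0.03219
  −0.67·log₂(0.02) = 3.78138
H(P,Q) = 4.3826 bits.

4.3826 bits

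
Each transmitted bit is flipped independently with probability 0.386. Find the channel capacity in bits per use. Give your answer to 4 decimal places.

0.0378 bits

Binary symmetric channel: C = 1 − h₂(ε) where h₂ is the binary entropy function.
h₂(0.386) = −0.386·log₂0.386 − 0.614·log₂0.614 = 0.9622.
C = 1 − 0.9622 = 0.0378 bits per channel use.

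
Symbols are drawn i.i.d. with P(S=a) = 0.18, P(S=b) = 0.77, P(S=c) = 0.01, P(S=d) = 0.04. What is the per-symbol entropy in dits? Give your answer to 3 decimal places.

H(S) = −Σ p·log₁₀ p.
  −(0.18)·log₁₀(0.18) = 0.1341
  −(0.77)·log₁₀(0.77) = 0.0874
  −(0.01)·log₁₀(0.01) = 0.0200
  −(0.04)·log₁₀(0.04) = 0.0559
Sum: 0.1341 + 0.0874 + 0.0200 + 0.0559 = 0.297 dits.

0.297 dits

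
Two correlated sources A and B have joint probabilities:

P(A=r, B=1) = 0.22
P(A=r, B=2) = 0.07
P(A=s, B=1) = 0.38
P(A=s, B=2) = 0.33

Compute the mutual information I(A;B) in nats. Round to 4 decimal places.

Marginals: p(A) = (0.2900, 0.7100), p(B) = (0.6000, 0.4000).
I(A;B) = Σ p(x,y)·ln[p(x,y)/(p(x)p(y))].
  (r,1): 0.22·ln(1.2644) = 0.05161
  (r,2): 0.07·ln(0.6034) = -0.03536
  (s,1): 0.38·ln(0.8920) = -0.04342
  (s,2): 0.33·ln(1.1620) = 0.04954
Sum = 0.0224 nats.

0.0224 nats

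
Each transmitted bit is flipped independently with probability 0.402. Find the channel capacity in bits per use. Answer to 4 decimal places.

Binary symmetric channel: C = 1 − h₂(ε) where h₂ is the binary entropy function.
h₂(0.402) = −0.402·log₂0.402 − 0.598·log₂0.598 = 0.9721.
C = 1 − 0.9721 = 0.0279 bits per channel use.

0.0279 bits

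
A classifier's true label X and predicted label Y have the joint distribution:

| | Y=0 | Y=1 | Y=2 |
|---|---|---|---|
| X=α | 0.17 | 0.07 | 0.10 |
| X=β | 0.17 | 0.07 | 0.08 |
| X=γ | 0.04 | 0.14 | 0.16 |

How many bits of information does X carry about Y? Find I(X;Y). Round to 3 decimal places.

Marginals: p(X) = (0.3400, 0.3200, 0.3400), p(Y) = (0.3800, 0.2800, 0.3400).
I(X;Y) = H(X) + H(Y) − H(X,Y).
H(X) = 1.5844, H(Y) = 1.5738, H(X,Y) = 3.0359.
I(X;Y) = 1.5844 + 1.5738 − 3.0359 = 0.122 bits.

0.122 bits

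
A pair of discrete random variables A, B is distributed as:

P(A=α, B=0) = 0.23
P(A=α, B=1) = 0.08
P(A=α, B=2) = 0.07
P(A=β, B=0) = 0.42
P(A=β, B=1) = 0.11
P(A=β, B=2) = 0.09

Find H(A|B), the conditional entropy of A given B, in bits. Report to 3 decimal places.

Chain rule: H(A|B) = H(A,B) − H(B).
Marginals: p(A) = (0.3800, 0.6200), p(B) = (0.6500, 0.1900, 0.1600).
H(A,B) = 2.2363 bits; H(B) = 1.2822 bits.
H(A|B) = 2.2363 − 1.2822 = 0.954 bits.

0.954 bits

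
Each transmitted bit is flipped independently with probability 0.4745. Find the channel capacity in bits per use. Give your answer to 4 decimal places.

Binary symmetric channel: C = 1 − h₂(ε) where h₂ is the binary entropy function.
h₂(0.4745) = −0.4745·log₂0.4745 − 0.5255·log₂0.5255 = 0.9981.
C = 1 − 0.9981 = 0.0019 bits per channel use.

0.0019 bits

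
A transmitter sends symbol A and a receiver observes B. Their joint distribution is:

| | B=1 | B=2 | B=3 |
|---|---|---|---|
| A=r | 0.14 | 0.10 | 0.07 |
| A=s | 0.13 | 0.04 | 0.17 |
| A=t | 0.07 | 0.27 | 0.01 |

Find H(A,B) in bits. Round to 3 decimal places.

2.846 bits

H(A,B) = −Σ p(x,y)·log₂ p(x,y) over all 9 cells.
  cell (r,1): −0.14·log₂0.14 = 0.3971
  cell (r,2): −0.10·log₂0.10 = 0.3322
  cell (r,3): −0.07·log₂0.07 = 0.2686
  cell (s,1): −0.13·log₂0.13 = 0.3826
  cell (s,2): −0.04·log₂0.04 = 0.1858
  cell (s,3): −0.17·log₂0.17 = 0.4346
  cell (t,1): −0.07·log₂0.07 = 0.2686
  cell (t,2): −0.27·log₂0.27 = 0.5100
  cell (t,3): −0.01·log₂0.01 = 0.0664
Sum = 2.846 bits.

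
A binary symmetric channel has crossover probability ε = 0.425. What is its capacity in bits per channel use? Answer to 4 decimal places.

0.0163 bits

Binary symmetric channel: C = 1 − h₂(ε) where h₂ is the binary entropy function.
h₂(0.425) = −0.425·log₂0.425 − 0.575·log₂0.575 = 0.9837.
C = 1 − 0.9837 = 0.0163 bits per channel use.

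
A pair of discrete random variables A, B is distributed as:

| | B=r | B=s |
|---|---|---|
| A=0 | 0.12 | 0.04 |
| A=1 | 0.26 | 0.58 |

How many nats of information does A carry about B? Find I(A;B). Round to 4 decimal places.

0.0544 nats

Marginals: p(A) = (0.1600, 0.8400), p(B) = (0.3800, 0.6200).
I(A;B) = H(A) + H(B) − H(A,B).
H(A) = 0.4397, H(B) = 0.6641, H(A,B) = 1.0494.
I(A;B) = 0.4397 + 0.6641 − 1.0494 = 0.0544 nats.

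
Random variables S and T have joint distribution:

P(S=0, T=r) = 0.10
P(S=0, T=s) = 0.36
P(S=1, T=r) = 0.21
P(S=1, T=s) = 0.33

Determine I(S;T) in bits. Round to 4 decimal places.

0.0251 bits

Marginals: p(S) = (0.4600, 0.5400), p(T) = (0.3100, 0.6900).
I(S;T) = H(S) + H(T) − H(S,T).
H(S) = 0.9954, H(T) = 0.8932, H(S,T) = 1.8635.
I(S;T) = 0.9954 + 0.8932 − 1.8635 = 0.0251 bits.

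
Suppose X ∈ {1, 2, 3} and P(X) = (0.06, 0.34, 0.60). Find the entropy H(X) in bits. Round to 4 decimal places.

1.2149 bits

H(X) = −Σ p·log₂ p.
  −(0.06)·log₂(0.06) = 0.24353
  −(0.34)·log₂(0.34) = 0.52917
  −(0.60)·log₂(0.60) = 0.44218
Sum: 0.24353 + 0.52917 + 0.44218 = 1.2149 bits.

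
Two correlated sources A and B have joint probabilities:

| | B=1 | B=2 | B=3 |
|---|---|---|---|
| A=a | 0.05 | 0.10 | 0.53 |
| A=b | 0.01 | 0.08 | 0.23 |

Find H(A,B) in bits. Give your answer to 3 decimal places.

1.879 bits

H(A,B) = −Σ p(x,y)·log₂ p(x,y) over all 6 cells.
  cell (a,1): −0.05·log₂0.05 = 0.2161
  cell (a,2): −0.10·log₂0.10 = 0.3322
  cell (a,3): −0.53·log₂0.53 = 0.4854
  cell (b,1): −0.01·log₂0.01 = 0.0664
  cell (b,2): −0.08·log₂0.08 = 0.2915
  cell (b,3): −0.23·log₂0.23 = 0.4877
Sum = 1.879 bits.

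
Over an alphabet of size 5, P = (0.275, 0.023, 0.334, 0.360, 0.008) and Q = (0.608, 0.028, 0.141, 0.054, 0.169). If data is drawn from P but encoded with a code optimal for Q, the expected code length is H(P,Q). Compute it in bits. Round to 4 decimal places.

2.7965 bits

H(P,Q) = −Σ p·log₂ q.
  −0.275·log₂(0.608) = 0.19741
  −0.023·log₂(0.028) = 0.11864
  −0.334·log₂(0.141) = 0.94396
  −0.360·log₂(0.054) = 1.51592
  −0.008·log₂(0.169) = 0.02052
H(P,Q) = 2.7965 bits.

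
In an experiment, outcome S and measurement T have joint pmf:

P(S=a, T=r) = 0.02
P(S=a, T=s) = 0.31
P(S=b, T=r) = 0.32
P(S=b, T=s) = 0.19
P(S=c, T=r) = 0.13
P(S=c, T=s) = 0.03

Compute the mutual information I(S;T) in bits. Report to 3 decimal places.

Marginals: p(S) = (0.3300, 0.5100, 0.1600), p(T) = (0.4700, 0.5300).
I(S;T) = Σ p(x,y)·log₂[p(x,y)/(p(x)p(y))].
  (a,r): 0.02·log₂(0.1289) = -0.0591
  (a,s): 0.31·log₂(1.7724) = 0.2560
  (b,r): 0.32·log₂(1.3350) = 0.1334
  (b,s): 0.19·log₂(0.7029) = -0.0966
  (c,r): 0.13·log₂(1.7287) = 0.1027
  (c,s): 0.03·log₂(0.3538) = -0.0450
Sum = 0.291 bits.

0.291 bits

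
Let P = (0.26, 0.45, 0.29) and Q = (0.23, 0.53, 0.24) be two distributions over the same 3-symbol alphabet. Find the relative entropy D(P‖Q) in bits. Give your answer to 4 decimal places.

D(P‖Q) = Σ p·log₂(p/q).
  0.26·log₂(0.26/0.23) = 0.04599
  0.45·log₂(0.45/0.53) = -0.10623
  0.29·log₂(0.29/0.24) = 0.07918
D(P‖Q) = 0.0189 bits.

0.0189 bits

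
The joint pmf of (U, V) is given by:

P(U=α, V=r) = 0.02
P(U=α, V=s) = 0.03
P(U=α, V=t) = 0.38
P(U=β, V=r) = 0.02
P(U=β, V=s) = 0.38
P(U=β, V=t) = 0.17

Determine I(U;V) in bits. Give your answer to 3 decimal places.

0.300 bits

Marginals: p(U) = (0.4300, 0.5700), p(V) = (0.0400, 0.4100, 0.5500).
I(U;V) = Σ p(x,y)·log₂[p(x,y)/(p(x)p(y))].
  (α,r): 0.02·log₂(1.1628) = 0.0044
  (α,s): 0.03·log₂(0.1702) = -0.0766
  (α,t): 0.38·log₂(1.6068) = 0.2600
  (β,r): 0.02·log₂(0.8772) = -0.0038
  (β,s): 0.38·log₂(1.6260) = 0.2665
  (β,t): 0.17·log₂(0.5423) = -0.1501
Sum = 0.300 bits.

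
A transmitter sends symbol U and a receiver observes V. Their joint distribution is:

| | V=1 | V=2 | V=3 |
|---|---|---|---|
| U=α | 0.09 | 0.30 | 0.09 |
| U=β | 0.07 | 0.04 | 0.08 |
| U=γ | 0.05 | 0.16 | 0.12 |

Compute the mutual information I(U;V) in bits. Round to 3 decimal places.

Marginals: p(U) = (0.4800, 0.1900, 0.3300), p(V) = (0.2100, 0.5000, 0.2900).
I(U;V) = H(U) + H(V) − H(U,V).
H(U) = 1.4913, H(V) = 1.4907, H(U,V) = 2.8984.
I(U;V) = 1.4913 + 1.4907 − 2.8984 = 0.084 bits.

0.084 bits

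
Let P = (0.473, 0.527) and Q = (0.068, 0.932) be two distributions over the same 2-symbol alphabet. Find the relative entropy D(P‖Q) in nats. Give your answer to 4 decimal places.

D(P‖Q) = Σ p·ln(p/q).
  0.473·ln(0.473/0.068) = 0.91742
  0.527·ln(0.527/0.932) = -0.30046
D(P‖Q) = 0.6170 nats.

0.6170 nats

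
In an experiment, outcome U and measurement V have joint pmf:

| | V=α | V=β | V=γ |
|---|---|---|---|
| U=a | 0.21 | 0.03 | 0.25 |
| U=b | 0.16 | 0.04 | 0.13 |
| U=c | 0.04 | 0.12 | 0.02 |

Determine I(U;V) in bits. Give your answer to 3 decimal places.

Marginals: p(U) = (0.4900, 0.3300, 0.1800), p(V) = (0.4100, 0.1900, 0.4000).
I(U;V) = Σ p(x,y)·log₂[p(x,y)/(p(x)p(y))].
  (a,α): 0.21·log₂(1.0453) = 0.0134
  (a,β): 0.03·log₂(0.3222) = -0.0490
  (a,γ): 0.25·log₂(1.2755) = 0.0878
  (b,α): 0.16·log₂(1.1826) = 0.0387
  (b,β): 0.04·log₂(0.6380) = -0.0259
  (b,γ): 0.13·log₂(0.9848) = -0.0029
  (c,α): 0.04·log₂(0.5420) = -0.0353
  (c,β): 0.12·log₂(3.5088) = 0.2173
  (c,γ): 0.02·log₂(0.2778) = -0.0370
Sum = 0.207 bits.

0.207 bits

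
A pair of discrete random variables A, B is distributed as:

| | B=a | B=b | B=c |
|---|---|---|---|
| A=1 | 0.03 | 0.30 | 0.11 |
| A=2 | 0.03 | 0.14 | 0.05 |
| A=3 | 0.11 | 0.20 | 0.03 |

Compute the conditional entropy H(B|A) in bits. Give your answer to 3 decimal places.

Marginals: p(A) = (0.4400, 0.2200, 0.3400), p(B) = (0.1700, 0.6400, 0.1900).
H(B|A) = Σ p(A) · H(B|A=·).
  A=1: p=0.4400, H(B|A=1) = 1.1409
  A=2: p=0.2200, H(B|A=2) = 1.2927
  A=3: p=0.3400, H(B|A=3) = 1.2861
Weighted sum = 1.224 bits.

1.224 bits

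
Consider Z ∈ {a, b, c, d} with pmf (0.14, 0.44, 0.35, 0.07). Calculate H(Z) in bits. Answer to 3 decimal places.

H(Z) = −Σ p·log₂ p.
  −(0.14)·log₂(0.14) = 0.3971
  −(0.44)·log₂(0.44) = 0.5211
  −(0.35)·log₂(0.35) = 0.5301
  −(0.07)·log₂(0.07) = 0.2686
Sum: 0.3971 + 0.5211 + 0.5301 + 0.2686 = 1.717 bits.

1.717 bits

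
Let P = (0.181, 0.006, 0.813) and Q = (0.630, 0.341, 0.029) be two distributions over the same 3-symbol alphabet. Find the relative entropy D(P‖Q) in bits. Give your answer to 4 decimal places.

D(P‖Q) = Σ p·log₂(p/q).
  0.181·log₂(0.181/0.630) = -0.32568
  0.006·log₂(0.006/0.341) = -0.03497
  0.813·log₂(0.813/0.029) = 3.90982
D(P‖Q) = 3.5492 bits.

3.5492 bits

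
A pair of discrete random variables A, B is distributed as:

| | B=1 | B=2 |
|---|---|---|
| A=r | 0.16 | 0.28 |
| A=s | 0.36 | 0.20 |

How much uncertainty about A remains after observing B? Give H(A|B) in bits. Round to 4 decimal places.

Marginals: p(A) = (0.4400, 0.5600), p(B) = (0.5200, 0.4800).
H(A|B) = Σ p(B) · H(A|B=·).
  B=1: p=0.5200, H(A|B=1) = 0.8905
  B=2: p=0.4800, H(A|B=2) = 0.9799
Weighted sum = 0.9334 bits.

0.9334 bits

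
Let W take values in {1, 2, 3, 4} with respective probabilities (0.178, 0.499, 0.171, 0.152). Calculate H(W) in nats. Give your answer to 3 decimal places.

1.242 nats

H(W) = −Σ p·ln p.
  −(0.178)·ln(0.178) = 0.3072
  −(0.499)·ln(0.499) = 0.3469
  −(0.171)·ln(0.171) = 0.3020
  −(0.152)·ln(0.152) = 0.2863
Sum: 0.3072 + 0.3469 + 0.3020 + 0.2863 = 1.242 nats.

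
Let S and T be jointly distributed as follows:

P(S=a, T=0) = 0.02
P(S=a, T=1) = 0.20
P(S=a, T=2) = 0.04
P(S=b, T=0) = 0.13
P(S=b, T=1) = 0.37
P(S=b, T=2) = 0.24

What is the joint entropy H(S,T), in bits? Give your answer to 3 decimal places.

2.171 bits

H(S,T) = −Σ p(x,y)·log₂ p(x,y) over all 6 cells.
  cell (a,0): −0.02·log₂0.02 = 0.1129
  cell (a,1): −0.20·log₂0.20 = 0.4644
  cell (a,2): −0.04·log₂0.04 = 0.1858
  cell (b,0): −0.13·log₂0.13 = 0.3826
  cell (b,1): −0.37·log₂0.37 = 0.5307
  cell (b,2): −0.24·log₂0.24 = 0.4941
Sum = 2.171 bits.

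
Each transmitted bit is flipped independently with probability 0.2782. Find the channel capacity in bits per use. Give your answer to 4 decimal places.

Binary symmetric channel: C = 1 − h₂(ε) where h₂ is the binary entropy function.
h₂(0.2782) = −0.2782·log₂0.2782 − 0.7218·log₂0.7218 = 0.8530.
C = 1 − 0.8530 = 0.1470 bits per channel use.

0.1470 bits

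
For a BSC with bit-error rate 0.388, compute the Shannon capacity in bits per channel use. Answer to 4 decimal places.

0.0365 bits

Binary symmetric channel: C = 1 − h₂(ε) where h₂ is the binary entropy function.
h₂(0.388) = −0.388·log₂0.388 − 0.612·log₂0.612 = 0.9635.
C = 1 − 0.9635 = 0.0365 bits per channel use.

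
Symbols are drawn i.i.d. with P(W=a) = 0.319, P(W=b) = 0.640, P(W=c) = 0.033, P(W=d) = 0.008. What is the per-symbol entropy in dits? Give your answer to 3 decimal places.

H(W) = −Σ p·log₁₀ p.
  −(0.319)·log₁₀(0.319) = 0.1583
  −(0.640)·log₁₀(0.640) = 0.1240
  −(0.033)·log₁₀(0.033) = 0.0489
  −(0.008)·log₁₀(0.008) = 0.0168
Sum: 0.1583 + 0.1240 + 0.0489 + 0.0168 = 0.348 dits.

0.348 dits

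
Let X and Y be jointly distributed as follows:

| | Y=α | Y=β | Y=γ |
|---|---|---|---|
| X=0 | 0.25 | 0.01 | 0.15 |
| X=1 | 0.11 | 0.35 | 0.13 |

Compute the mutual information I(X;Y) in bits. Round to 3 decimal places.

0.312 bits

Marginals: p(X) = (0.4100, 0.5900), p(Y) = (0.3600, 0.3600, 0.2800).
I(X;Y) = H(X) + H(Y) − H(X,Y).
H(X) = 0.9765, H(Y) = 1.5755, H(X,Y) = 2.2400.
I(X;Y) = 0.9765 + 1.5755 − 2.2400 = 0.312 bits.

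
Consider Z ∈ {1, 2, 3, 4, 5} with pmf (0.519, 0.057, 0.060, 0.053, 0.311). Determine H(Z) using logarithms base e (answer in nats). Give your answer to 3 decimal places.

H(Z) = −Σ p·ln p.
  −(0.519)·ln(0.519) = 0.3404
  −(0.057)·ln(0.057) = 0.1633
  −(0.060)·ln(0.060) = 0.1688
  −(0.053)·ln(0.053) = 0.1557
  −(0.311)·ln(0.311) = 0.3632
Sum: 0.3404 + 0.1633 + 0.1688 + 0.1557 + 0.3632 = 1.191 nats.

1.191 nats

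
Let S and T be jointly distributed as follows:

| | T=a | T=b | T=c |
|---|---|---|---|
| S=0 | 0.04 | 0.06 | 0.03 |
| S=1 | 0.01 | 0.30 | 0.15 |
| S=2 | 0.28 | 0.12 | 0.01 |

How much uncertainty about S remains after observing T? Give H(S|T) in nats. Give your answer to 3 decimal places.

Chain rule: H(S|T) = H(S,T) − H(T).
Marginals: p(S) = (0.1300, 0.4600, 0.4100), p(T) = (0.3300, 0.4800, 0.1900).
H(S,T) = 1.7515 nats; H(T) = 1.0337 nats.
H(S|T) = 1.7515 − 1.0337 = 0.718 nats.

0.718 nats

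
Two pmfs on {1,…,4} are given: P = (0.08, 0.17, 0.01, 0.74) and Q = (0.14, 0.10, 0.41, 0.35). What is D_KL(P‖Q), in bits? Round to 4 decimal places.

D(P‖Q) = Σ p·log₂(p/q).
  0.08·log₂(0.08/0.14) = -0.06459
  0.17·log₂(0.17/0.10) = 0.13014
  0.01·log₂(0.01/0.41) = -0.05358
  0.74·log₂(0.74/0.35) = 0.79933
D(P‖Q) = 0.8113 bits.

0.8113 bits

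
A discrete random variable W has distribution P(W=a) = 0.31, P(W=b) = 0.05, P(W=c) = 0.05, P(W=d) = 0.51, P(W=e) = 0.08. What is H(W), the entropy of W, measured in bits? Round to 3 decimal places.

H(W) = −Σ p·log₂ p.
  −(0.31)·log₂(0.31) = 0.5238
  −(0.05)·log₂(0.05) = 0.2161
  −(0.05)·log₂(0.05) = 0.2161
  −(0.51)·log₂(0.51) = 0.4954
  −(0.08)·log₂(0.08) = 0.2915
Sum: 0.5238 + 0.2161 + 0.2161 + 0.4954 + 0.2915 = 1.743 bits.

1.743 bits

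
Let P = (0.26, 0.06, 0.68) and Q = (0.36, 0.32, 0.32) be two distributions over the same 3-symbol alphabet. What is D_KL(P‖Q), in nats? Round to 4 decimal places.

0.3275 nats

D(P‖Q) = Σ p·ln(p/q).
  0.26·ln(0.26/0.36) = -0.08461
  0.06·ln(0.06/0.32) = -0.10044
  0.68·ln(0.68/0.32) = 0.51256
D(P‖Q) = 0.3275 nats.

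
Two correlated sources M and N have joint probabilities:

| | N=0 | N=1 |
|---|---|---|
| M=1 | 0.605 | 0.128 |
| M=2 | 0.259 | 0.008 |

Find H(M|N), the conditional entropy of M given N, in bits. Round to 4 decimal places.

0.8051 bits

Marginals: p(M) = (0.7330, 0.2670), p(N) = (0.8640, 0.1360).
H(M|N) = Σ p(N) · H(M|N=·).
  N=0: p=0.8640, H(M|N=0) = 0.8810
  N=1: p=0.1360, H(M|N=1) = 0.3228
Weighted sum = 0.8051 bits.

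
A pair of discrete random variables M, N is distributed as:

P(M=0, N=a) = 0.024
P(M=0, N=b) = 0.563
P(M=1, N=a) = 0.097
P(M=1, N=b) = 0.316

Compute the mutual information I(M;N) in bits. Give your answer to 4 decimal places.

Marginals: p(M) = (0.5870, 0.4130), p(N) = (0.1210, 0.8790).
I(M;N) = H(M) + H(N) − H(M,N).
H(M) = 0.9780, H(N) = 0.5322, H(M,N) = 1.4474.
I(M;N) = 0.9780 + 0.5322 − 1.4474 = 0.0628 bits.

0.0628 bits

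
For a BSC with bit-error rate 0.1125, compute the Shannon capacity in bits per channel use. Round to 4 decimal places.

0.4926 bits

Binary symmetric channel: C = 1 − h₂(ε) where h₂ is the binary entropy function.
h₂(0.1125) = −0.1125·log₂0.1125 − 0.8875·log₂0.8875 = 0.5074.
C = 1 − 0.5074 = 0.4926 bits per channel use.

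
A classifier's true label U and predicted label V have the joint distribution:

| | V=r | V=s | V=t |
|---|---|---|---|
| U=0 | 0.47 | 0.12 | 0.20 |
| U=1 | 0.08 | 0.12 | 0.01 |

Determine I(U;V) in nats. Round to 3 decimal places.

0.079 nats

Marginals: p(U) = (0.7900, 0.2100), p(V) = (0.5500, 0.2400, 0.2100).
I(U;V) = H(U) + H(V) − H(U,V).
H(U) = 0.5140, H(V) = 0.9991, H(U,V) = 1.4337.
I(U;V) = 0.5140 + 0.9991 − 1.4337 = 0.079 nats.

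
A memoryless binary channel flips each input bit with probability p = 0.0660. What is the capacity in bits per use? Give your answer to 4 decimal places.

Binary symmetric channel: C = 1 − h₂(ε) where h₂ is the binary entropy function.
h₂(0.0660) = −0.0660·log₂0.0660 − 0.9340·log₂0.9340 = 0.3508.
C = 1 − 0.3508 = 0.6492 bits per channel use.

0.6492 bits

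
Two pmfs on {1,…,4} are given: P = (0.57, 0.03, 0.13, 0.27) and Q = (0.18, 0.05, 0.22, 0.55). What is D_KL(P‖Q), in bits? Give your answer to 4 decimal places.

0.5500 bits

D(P‖Q) = Σ p·log₂(p/q).
  0.57·log₂(0.57/0.18) = 0.94789
  0.03·log₂(0.03/0.05) = -0.02211
  0.13·log₂(0.13/0.22) = -0.09867
  0.27·log₂(0.27/0.55) = -0.27715
D(P‖Q) = 0.5500 bits.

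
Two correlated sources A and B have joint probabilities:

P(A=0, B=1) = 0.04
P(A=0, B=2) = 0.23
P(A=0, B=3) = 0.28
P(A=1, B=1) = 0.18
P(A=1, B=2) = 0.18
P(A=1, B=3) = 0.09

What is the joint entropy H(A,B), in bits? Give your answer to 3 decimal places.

2.391 bits

H(A,B) = −Σ p(x,y)·log₂ p(x,y) over all 6 cells.
  cell (0,1): −0.04·log₂0.04 = 0.1858
  cell (0,2): −0.23·log₂0.23 = 0.4877
  cell (0,3): −0.28·log₂0.28 = 0.5142
  cell (1,1): −0.18·log₂0.18 = 0.4453
  cell (1,2): −0.18·log₂0.18 = 0.4453
  cell (1,3): −0.09·log₂0.09 = 0.3127
Sum = 2.391 bits.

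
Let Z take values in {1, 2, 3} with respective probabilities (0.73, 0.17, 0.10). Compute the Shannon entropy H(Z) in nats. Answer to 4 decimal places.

H(Z) = −Σ p·ln p.
  −(0.73)·ln(0.73) = 0.22974
  −(0.17)·ln(0.17) = 0.30123
  −(0.10)·ln(0.10) = 0.23026
Sum: 0.22974 + 0.30123 + 0.23026 = 0.7612 nats.

0.7612 nats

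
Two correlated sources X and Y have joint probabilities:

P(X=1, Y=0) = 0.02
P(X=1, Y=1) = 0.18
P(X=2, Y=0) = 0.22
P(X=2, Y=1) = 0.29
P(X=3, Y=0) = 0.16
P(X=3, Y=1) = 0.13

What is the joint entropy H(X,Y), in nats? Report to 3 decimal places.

H(X,Y) = −Σ p(x,y)·ln p(x,y) over all 6 cells.
  cell (1,0): −0.02·ln0.02 = 0.0782
  cell (1,1): −0.18·ln0.18 = 0.3087
  cell (2,0): −0.22·ln0.22 = 0.3331
  cell (2,1): −0.29·ln0.29 = 0.3590
  cell (3,0): −0.16·ln0.16 = 0.2932
  cell (3,1): −0.13·ln0.13 = 0.2652
Sum = 1.637 nats.

1.637 nats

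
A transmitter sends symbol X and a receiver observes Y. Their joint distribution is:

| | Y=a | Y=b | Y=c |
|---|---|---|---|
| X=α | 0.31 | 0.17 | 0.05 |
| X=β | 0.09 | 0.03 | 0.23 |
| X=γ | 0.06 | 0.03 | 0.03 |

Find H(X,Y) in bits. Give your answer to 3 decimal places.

H(X,Y) = −Σ p(x,y)·log₂ p(x,y) over all 9 cells.
  cell (α,a): −0.31·log₂0.31 = 0.5238
  cell (α,b): −0.17·log₂0.17 = 0.4346
  cell (α,c): −0.05·log₂0.05 = 0.2161
  cell (β,a): −0.09·log₂0.09 = 0.3127
  cell (β,b): −0.03·log₂0.03 = 0.1518
  cell (β,c): −0.23·log₂0.23 = 0.4877
  cell (γ,a): −0.06·log₂0.06 = 0.2435
  cell (γ,b): −0.03·log₂0.03 = 0.1518
  cell (γ,c): −0.03·log₂0.03 = 0.1518
Sum = 2.674 bits.

2.674 bits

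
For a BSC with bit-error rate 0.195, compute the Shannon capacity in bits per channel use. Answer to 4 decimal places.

0.2882 bits

Binary symmetric channel: C = 1 − h₂(ε) where h₂ is the binary entropy function.
h₂(0.195) = −0.195·log₂0.195 − 0.805·log₂0.805 = 0.7118.
C = 1 − 0.7118 = 0.2882 bits per channel use.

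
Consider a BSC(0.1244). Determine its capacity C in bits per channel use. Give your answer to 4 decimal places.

0.4581 bits

Binary symmetric channel: C = 1 − h₂(ε) where h₂ is the binary entropy function.
h₂(0.1244) = −0.1244·log₂0.1244 − 0.8756·log₂0.8756 = 0.5419.
C = 1 − 0.5419 = 0.4581 bits per channel use.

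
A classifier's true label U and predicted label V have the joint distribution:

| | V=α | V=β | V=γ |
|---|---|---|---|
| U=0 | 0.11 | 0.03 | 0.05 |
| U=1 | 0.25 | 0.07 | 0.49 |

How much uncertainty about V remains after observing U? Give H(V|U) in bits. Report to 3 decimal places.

Chain rule: H(V|U) = H(U,V) − H(U).
Marginals: p(U) = (0.1900, 0.8100), p(V) = (0.3600, 0.1000, 0.5400).
H(U,V) = 1.9910 bits; H(U) = 0.7015 bits.
H(V|U) = 1.9910 − 0.7015 = 1.290 bits.

1.290 bits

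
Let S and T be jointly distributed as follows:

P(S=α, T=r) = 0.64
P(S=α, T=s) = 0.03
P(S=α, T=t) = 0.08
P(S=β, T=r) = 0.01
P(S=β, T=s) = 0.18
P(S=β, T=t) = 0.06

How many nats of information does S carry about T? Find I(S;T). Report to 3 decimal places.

Marginals: p(S) = (0.7500, 0.2500), p(T) = (0.6500, 0.2100, 0.1400).
I(S;T) = H(S) + H(T) − H(S,T).
H(S) = 0.5623, H(T) = 0.8830, H(S,T) = 1.1164.
I(S;T) = 0.5623 + 0.8830 − 1.1164 = 0.329 nats.

0.329 nats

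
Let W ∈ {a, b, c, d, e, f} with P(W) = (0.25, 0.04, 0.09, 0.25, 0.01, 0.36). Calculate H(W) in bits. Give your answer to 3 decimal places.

H(W) = −Σ p·log₂ p.
  −(0.25)·log₂(0.25) = 0.5000
  −(0.04)·log₂(0.04) = 0.1858
  −(0.09)·log₂(0.09) = 0.3127
  −(0.25)·log₂(0.25) = 0.5000
  −(0.01)·log₂(0.01) = 0.0664
  −(0.36)·log₂(0.36) = 0.5306
Sum: 0.5000 + 0.1858 + 0.3127 + 0.5000 + 0.0664 + 0.5306 = 2.095 bits.

2.095 bits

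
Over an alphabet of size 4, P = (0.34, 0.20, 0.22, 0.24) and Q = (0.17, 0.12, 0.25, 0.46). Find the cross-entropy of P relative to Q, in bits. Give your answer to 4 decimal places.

2.1898 bits

H(P,Q) = −Σ p·log₂ q.
  −0.34·log₂(0.17) = 0.86917
  −0.20·log₂(0.12) = 0.61178
  −0.22·log₂(0.25) = 0.44000
  −0.24·log₂(0.46) = 0.26887
H(P,Q) = 2.1898 bits.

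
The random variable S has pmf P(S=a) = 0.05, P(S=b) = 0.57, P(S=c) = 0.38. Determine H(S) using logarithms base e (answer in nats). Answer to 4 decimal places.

H(S) = −Σ p·ln p.
  −(0.05)·ln(0.05) = 0.14979
  −(0.57)·ln(0.57) = 0.32041
  −(0.38)·ln(0.38) = 0.36768
Sum: 0.14979 + 0.32041 + 0.36768 = 0.8379 nats.

0.8379 nats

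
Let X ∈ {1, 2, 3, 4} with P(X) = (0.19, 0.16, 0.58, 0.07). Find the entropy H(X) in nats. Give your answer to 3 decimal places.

H(X) = −Σ p·ln p.
  −(0.19)·ln(0.19) = 0.3155
  −(0.16)·ln(0.16) = 0.2932
  −(0.58)·ln(0.58) = 0.3159
  −(0.07)·ln(0.07) = 0.1861
Sum: 0.3155 + 0.2932 + 0.3159 + 0.1861 = 1.111 nats.

1.111 nats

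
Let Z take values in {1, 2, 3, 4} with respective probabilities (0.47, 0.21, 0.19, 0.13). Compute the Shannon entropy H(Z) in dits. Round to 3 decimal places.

H(Z) = −Σ p·log₁₀ p.
  −(0.47)·log₁₀(0.47) = 0.1541
  −(0.21)·log₁₀(0.21) = 0.1423
  −(0.19)·log₁₀(0.19) = 0.1370
  −(0.13)·log₁₀(0.13) = 0.1152
Sum: 0.1541 + 0.1423 + 0.1370 + 0.1152 = 0.549 dits.

0.549 dits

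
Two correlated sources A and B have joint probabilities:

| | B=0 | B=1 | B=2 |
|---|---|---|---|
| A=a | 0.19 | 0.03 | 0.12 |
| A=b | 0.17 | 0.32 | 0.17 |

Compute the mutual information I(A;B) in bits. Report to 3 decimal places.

Marginals: p(A) = (0.3400, 0.6600), p(B) = (0.3600, 0.3500, 0.2900).
I(A;B) = Σ p(x,y)·log₂[p(x,y)/(p(x)p(y))].
  (a,0): 0.19·log₂(1.5523) = 0.1205
  (a,1): 0.03·log₂(0.2521) = -0.0596
  (a,2): 0.12·log₂(1.2170) = 0.0340
  (b,0): 0.17·log₂(0.7155) = -0.0821
  (b,1): 0.32·log₂(1.3853) = 0.1505
  (b,2): 0.17·log₂(0.8882) = -0.0291
Sum = 0.134 bits.

0.134 bits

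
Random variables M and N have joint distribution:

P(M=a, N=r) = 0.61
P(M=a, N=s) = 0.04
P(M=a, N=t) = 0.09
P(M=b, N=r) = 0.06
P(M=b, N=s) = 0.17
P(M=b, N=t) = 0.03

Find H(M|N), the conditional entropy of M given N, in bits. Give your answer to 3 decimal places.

Marginals: p(M) = (0.7400, 0.2600), p(N) = (0.6700, 0.2100, 0.1200).
H(M|N) = Σ p(N) · H(M|N=·).
  N=r: p=0.6700, H(M|N=r) = 0.4350
  N=s: p=0.2100, H(M|N=s) = 0.7025
  N=t: p=0.1200, H(M|N=t) = 0.8113
Weighted sum = 0.536 bits.

0.536 bits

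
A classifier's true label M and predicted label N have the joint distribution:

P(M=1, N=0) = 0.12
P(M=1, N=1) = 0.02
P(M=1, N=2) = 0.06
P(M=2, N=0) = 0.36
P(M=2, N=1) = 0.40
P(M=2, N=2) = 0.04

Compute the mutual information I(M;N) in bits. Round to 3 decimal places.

Marginals: p(M) = (0.2000, 0.8000), p(N) = (0.4800, 0.4200, 0.1000).
I(M;N) = Σ p(x,y)·log₂[p(x,y)/(p(x)p(y))].
  (1,0): 0.12·log₂(1.2500) = 0.0386
  (1,1): 0.02·log₂(0.2381) = -0.0414
  (1,2): 0.06·log₂(3.0000) = 0.0951
  (2,0): 0.36·log₂(0.9375) = -0.0335
  (2,1): 0.40·log₂(1.1905) = 0.1006
  (2,2): 0.04·log₂(0.5000) = -0.0400
Sum = 0.119 bits.

0.119 bits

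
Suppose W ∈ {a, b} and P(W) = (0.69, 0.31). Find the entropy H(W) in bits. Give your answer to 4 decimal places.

0.8932 bits

H(W) = −Σ p·log₂ p.
  −(0.69)·log₂(0.69) = 0.36938
  −(0.31)·log₂(0.31) = 0.52379
Sum: 0.36938 + 0.52379 = 0.8932 bits.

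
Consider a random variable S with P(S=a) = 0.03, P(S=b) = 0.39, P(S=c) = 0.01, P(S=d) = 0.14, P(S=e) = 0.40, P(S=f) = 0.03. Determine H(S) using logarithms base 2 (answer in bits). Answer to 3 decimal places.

1.826 bits

H(S) = −Σ p·log₂ p.
  −(0.03)·log₂(0.03) = 0.1518
  −(0.39)·log₂(0.39) = 0.5298
  −(0.01)·log₂(0.01) = 0.0664
  −(0.14)·log₂(0.14) = 0.3971
  −(0.40)·log₂(0.40) = 0.5288
  −(0.03)·log₂(0.03) = 0.1518
Sum: 0.1518 + 0.5298 + 0.0664 + 0.3971 + 0.5288 + 0.1518 = 1.826 bits.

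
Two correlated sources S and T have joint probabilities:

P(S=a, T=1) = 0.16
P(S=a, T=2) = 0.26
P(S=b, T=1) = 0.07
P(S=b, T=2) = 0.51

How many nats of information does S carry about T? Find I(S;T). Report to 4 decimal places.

0.0466 nats

Marginals: p(S) = (0.4200, 0.5800), p(T) = (0.2300, 0.7700).
I(S;T) = Σ p(x,y)·ln[p(x,y)/(p(x)p(y))].
  (a,1): 0.16·ln(1.6563) = 0.08074
  (a,2): 0.26·ln(0.8040) = -0.05673
  (b,1): 0.07·ln(0.5247) = -0.04514
  (b,2): 0.51·ln(1.1420) = 0.06770
Sum = 0.0466 nats.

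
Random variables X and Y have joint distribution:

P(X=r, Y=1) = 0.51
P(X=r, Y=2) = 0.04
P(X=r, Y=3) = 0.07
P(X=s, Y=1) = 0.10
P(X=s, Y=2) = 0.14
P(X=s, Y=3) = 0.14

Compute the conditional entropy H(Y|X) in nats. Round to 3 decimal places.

Marginals: p(X) = (0.6200, 0.3800), p(Y) = (0.6100, 0.1800, 0.2100).
H(Y|X) = Σ p(X) · H(Y|X=·).
  X=r: p=0.6200, H(Y|X=r) = 0.5838
  X=s: p=0.3800, H(Y|X=s) = 1.0871
Weighted sum = 0.775 nats.

0.775 nats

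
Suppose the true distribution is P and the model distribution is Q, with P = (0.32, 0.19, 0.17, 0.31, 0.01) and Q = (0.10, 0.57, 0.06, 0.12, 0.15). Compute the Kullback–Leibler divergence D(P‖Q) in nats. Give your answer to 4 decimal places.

D(P‖Q) = Σ p·ln(p/q).
  0.32·ln(0.32/0.10) = 0.37221
  0.19·ln(0.19/0.57) = -0.20874
  0.17·ln(0.17/0.06) = 0.17705
  0.31·ln(0.31/0.12) = 0.29421
  0.01·ln(0.01/0.15) = -0.02708
D(P‖Q) = 0.6077 nats.

0.6077 nats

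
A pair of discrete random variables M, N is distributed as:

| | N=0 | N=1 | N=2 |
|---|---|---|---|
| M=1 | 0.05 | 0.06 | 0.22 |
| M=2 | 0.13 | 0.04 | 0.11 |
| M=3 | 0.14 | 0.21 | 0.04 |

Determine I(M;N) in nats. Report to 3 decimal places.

Marginals: p(M) = (0.3300, 0.2800, 0.3900), p(N) = (0.3200, 0.3100, 0.3700).
I(M;N) = H(M) + H(N) − H(M,N).
H(M) = 1.0895, H(N) = 1.0956, H(M,N) = 2.0202.
I(M;N) = 1.0895 + 1.0956 − 2.0202 = 0.165 nats.

0.165 nats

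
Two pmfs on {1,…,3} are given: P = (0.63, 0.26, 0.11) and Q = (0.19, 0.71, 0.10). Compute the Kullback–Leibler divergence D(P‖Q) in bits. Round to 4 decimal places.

0.7278 bits

D(P‖Q) = Σ p·log₂(p/q).
  0.63·log₂(0.63/0.19) = 1.08949
  0.26·log₂(0.26/0.71) = -0.37682
  0.11·log₂(0.11/0.10) = 0.01513
D(P‖Q) = 0.7278 bits.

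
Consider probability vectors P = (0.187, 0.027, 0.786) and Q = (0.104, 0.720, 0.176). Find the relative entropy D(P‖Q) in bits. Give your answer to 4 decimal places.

1.7273 bits

D(P‖Q) = Σ p·log₂(p/q).
  0.187·log₂(0.187/0.104) = 0.15829
  0.027·log₂(0.027/0.720) = -0.12790
  0.786·log₂(0.786/0.176) = 1.69694
D(P‖Q) = 1.7273 bits.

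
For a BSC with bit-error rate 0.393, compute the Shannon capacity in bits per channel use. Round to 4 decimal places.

0.0333 bits

Binary symmetric channel: C = 1 − h₂(ε) where h₂ is the binary entropy function.
h₂(0.393) = −0.393·log₂0.393 − 0.607·log₂0.607 = 0.9667.
C = 1 − 0.9667 = 0.0333 bits per channel use.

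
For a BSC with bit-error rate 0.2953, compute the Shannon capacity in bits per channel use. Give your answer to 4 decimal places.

Binary symmetric channel: C = 1 − h₂(ε) where h₂ is the binary entropy function.
h₂(0.2953) = −0.2953·log₂0.2953 − 0.7047·log₂0.7047 = 0.8755.
C = 1 − 0.8755 = 0.1245 bits per channel use.

0.1245 bits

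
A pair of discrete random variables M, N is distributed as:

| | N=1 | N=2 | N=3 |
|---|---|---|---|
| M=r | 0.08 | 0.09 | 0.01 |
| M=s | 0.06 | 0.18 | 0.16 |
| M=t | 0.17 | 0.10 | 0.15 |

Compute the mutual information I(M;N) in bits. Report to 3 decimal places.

0.120 bits

Marginals: p(M) = (0.1800, 0.4000, 0.4200), p(N) = (0.3100, 0.3700, 0.3200).
I(M;N) = Σ p(x,y)·log₂[p(x,y)/(p(x)p(y))].
  (r,1): 0.08·log₂(1.4337) = 0.0416
  (r,2): 0.09·log₂(1.3514) = 0.0391
  (r,3): 0.01·log₂(0.1736) = -0.0253
  (s,1): 0.06·log₂(0.4839) = -0.0628
  (s,2): 0.18·log₂(1.2162) = 0.0508
  (s,3): 0.16·log₂(1.2500) = 0.0515
  (t,1): 0.17·log₂(1.3057) = 0.0654
  (t,2): 0.10·log₂(0.6435) = -0.0636
  (t,3): 0.15·log₂(1.1161) = 0.0238
Sum = 0.120 bits.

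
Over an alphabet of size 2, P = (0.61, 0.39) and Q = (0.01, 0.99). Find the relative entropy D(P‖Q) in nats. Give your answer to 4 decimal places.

D(P‖Q) = Σ p·ln(p/q).
  0.61·ln(0.61/0.01) = 2.50763
  0.39·ln(0.39/0.99) = -0.36331
D(P‖Q) = 2.1443 nats.

2.1443 nats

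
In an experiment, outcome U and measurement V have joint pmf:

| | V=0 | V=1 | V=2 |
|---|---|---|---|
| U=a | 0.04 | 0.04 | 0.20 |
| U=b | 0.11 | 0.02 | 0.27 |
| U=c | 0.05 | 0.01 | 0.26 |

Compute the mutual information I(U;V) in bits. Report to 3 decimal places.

Marginals: p(U) = (0.2800, 0.4000, 0.3200), p(V) = (0.2000, 0.0700, 0.7300).
I(U;V) = Σ p(x,y)·log₂[p(x,y)/(p(x)p(y))].
  (a,0): 0.04·log₂(0.7143) = -0.0194
  (a,1): 0.04·log₂(2.0408) = 0.0412
  (a,2): 0.20·log₂(0.9785) = -0.0063
  (b,0): 0.11·log₂(1.3750) = 0.0505
  (b,1): 0.02·log₂(0.7143) = -0.0097
  (b,2): 0.27·log₂(0.9247) = -0.0305
  (c,0): 0.05·log₂(0.7812) = -0.0178
  (c,1): 0.01·log₂(0.4464) = -0.0116
  (c,2): 0.26·log₂(1.1130) = 0.0402
Sum = 0.037 bits.

0.037 bits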